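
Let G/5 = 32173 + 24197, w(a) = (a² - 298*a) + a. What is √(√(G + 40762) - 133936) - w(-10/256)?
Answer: -190105/16384 + I*√(133936 - 2*√80653) ≈ -11.603 + 365.2*I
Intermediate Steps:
w(a) = a² - 297*a
G = 281850 (G = 5*(32173 + 24197) = 5*56370 = 281850)
√(√(G + 40762) - 133936) - w(-10/256) = √(√(281850 + 40762) - 133936) - (-10/256)*(-297 - 10/256) = √(√322612 - 133936) - (-10*1/256)*(-297 - 10*1/256) = √(2*√80653 - 133936) - (-5)*(-297 - 5/128)/128 = √(-133936 + 2*√80653) - (-5)*(-38021)/(128*128) = √(-133936 + 2*√80653) - 1*190105/16384 = √(-133936 + 2*√80653) - 190105/16384 = -190105/16384 + √(-133936 + 2*√80653)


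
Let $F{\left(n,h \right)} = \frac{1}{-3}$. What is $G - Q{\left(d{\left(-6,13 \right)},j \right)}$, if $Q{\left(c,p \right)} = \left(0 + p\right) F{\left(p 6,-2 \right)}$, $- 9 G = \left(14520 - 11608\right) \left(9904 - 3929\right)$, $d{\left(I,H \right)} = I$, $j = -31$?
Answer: $- \frac{17399293}{9} \approx -1.9333 \cdot 10^{6}$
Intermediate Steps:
$F{\left(n,h \right)} = - \frac{1}{3}$
$G = - \frac{17399200}{9}$ ($G = - \frac{\left(14520 - 11608\right) \left(9904 - 3929\right)}{9} = - \frac{2912 \cdot 5975}{9} = \left(- \frac{1}{9}\right) 17399200 = - \frac{17399200}{9} \approx -1.9332 \cdot 10^{6}$)
$Q{\left(c,p \right)} = - \frac{p}{3}$ ($Q{\left(c,p \right)} = \left(0 + p\right) \left(- \frac{1}{3}\right) = p \left(- \frac{1}{3}\right) = - \frac{p}{3}$)
$G - Q{\left(d{\left(-6,13 \right)},j \right)} = - \frac{17399200}{9} - \left(- \frac{1}{3}\right) \left(-31\right) = - \frac{17399200}{9} - \frac{31}{3} = - \frac{17399293}{9}$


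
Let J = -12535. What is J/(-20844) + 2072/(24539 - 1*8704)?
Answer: 241680493/330064740 ≈ 0.73222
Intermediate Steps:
J/(-20844) + 2072/(24539 - 1*8704) = -12535/(-20844) + 2072/(24539 - 1*8704) = -12535*(-1/20844) + 2072/(24539 - 8704) = 12535/20844 + 2072/15835 = 241680493/330064740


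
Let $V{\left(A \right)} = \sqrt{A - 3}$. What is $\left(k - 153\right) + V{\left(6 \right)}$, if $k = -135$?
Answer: $-288 + \sqrt{3} \approx -286.27$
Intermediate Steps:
$V{\left(A \right)} = \sqrt{-3 + A}$
$\left(k - 153\right) + V{\left(6 \right)} = \left(-135 - 153\right) + \sqrt{-3 + 6} = -288 + \sqrt{3}$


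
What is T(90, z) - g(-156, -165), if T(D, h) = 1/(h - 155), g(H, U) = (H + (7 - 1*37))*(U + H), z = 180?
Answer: -1492649/25 ≈ -59706.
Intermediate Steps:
g(H, U) = (-30 + H)*(H + U) (g(H, U) = (H + (7 - 37))*(H + U) = (H - 30)*(H + U) = (-30 + H)*(H + U))
T(D, h) = 1/(-155 + h)
T(90, z) - g(-156, -165) = 1/(-155 + 180) - ((-156)² - 30*(-156) - 30*(-165) - 156*(-165)) = 1/25 - (24336 + 4680 + 4950 + 25740) = 1/25 - 1*59706 = 1/25 - 59706 = -1492649/25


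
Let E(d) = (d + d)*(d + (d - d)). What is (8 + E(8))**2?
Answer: 18496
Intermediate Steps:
E(d) = 2*d**2 (E(d) = (2*d)*(d + 0) = (2*d)*d = 2*d**2)
(8 + E(8))**2 = (8 + 2*8**2)**2 = (8 + 2*64)**2 = (8 + 128)**2 = 136**2 = 18496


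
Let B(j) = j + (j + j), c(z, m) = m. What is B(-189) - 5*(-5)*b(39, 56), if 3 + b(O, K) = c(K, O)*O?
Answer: 37383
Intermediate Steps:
B(j) = 3*j (B(j) = j + 2*j = 3*j)
b(O, K) = -3 + O² (b(O, K) = -3 + O*O = -3 + O²)
B(-189) - 5*(-5)*b(39, 56) = 3*(-189) - 5*(-5)*(-3 + 39²) = -567 - (-25)*(-3 + 1521) = -567 - (-25)*1518 = -567 - 1*(-37950) = -567 + 37950 = 37383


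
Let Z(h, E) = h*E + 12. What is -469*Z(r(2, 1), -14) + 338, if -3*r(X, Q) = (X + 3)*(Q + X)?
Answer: -38120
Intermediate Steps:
r(X, Q) = -(3 + X)*(Q + X)/3 (r(X, Q) = -(X + 3)*(Q + X)/3 = -(3 + X)*(Q + X)/3)
Z(h, E) = 12 + E*h (Z(h, E) = E*h + 12 = 12 + E*h)
-469*Z(r(2, 1), -14) + 338 = -469*(12 - 14*(-1*1 - 1*2 - ⅓*2² - ⅓*1*2)) + 338 = -469*(12 - 14*(-1 - 2 - ⅓*4 - ⅔)) + 338 = -469*(12 - 14*(-1 - 2 - 4/3 - ⅔)) + 338 = -469*(12 - 14*(-5)) + 338 = -469*(12 + 70) + 338 = -469*82 + 338 = -38458 + 338 = -38120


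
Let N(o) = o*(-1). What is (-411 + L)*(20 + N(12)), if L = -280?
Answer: -5528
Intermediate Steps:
N(o) = -o
(-411 + L)*(20 + N(12)) = (-411 - 280)*(20 - 1*12) = -691*(20 - 12) = -691*8 = -5528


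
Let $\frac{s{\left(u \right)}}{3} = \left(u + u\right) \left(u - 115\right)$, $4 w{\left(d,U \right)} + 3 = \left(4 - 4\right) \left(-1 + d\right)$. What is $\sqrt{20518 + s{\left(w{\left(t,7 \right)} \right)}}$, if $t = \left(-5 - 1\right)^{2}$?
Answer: $\frac{11 \sqrt{2782}}{4} \approx 145.05$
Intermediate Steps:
$t = 36$ ($t = \left(-6\right)^{2} = 36$)
$w{\left(d,U \right)} = - \frac{3}{4}$ ($w{\left(d,U \right)} = - \frac{3}{4} + \frac{\left(4 - 4\right) \left(-1 + d\right)}{4} = - \frac{3}{4} + \frac{0 \left(-1 + d\right)}{4} = - \frac{3}{4} + \frac{1}{4} \cdot 0 = - \frac{3}{4} + 0 = - \frac{3}{4}$)
$s{\left(u \right)} = 6 u \left(-115 + u\right)$ ($s{\left(u \right)} = 3 \left(u + u\right) \left(u - 115\right) = 3 \cdot 2 u \left(-115 + u\right) = 6 u \left(-115 + u\right)$)
$\sqrt{20518 + s{\left(w{\left(t,7 \right)} \right)}} = \sqrt{20518 + 6 \left(- \frac{3}{4}\right) \left(-115 - \frac{3}{4}\right)} = \sqrt{20518 + 6 \left(- \frac{3}{4}\right) \left(- \frac{463}{4}\right)} = \sqrt{20518 + \frac{4167}{8}} = \sqrt{\frac{168311}{8}} = \frac{11 \sqrt{2782}}{4}$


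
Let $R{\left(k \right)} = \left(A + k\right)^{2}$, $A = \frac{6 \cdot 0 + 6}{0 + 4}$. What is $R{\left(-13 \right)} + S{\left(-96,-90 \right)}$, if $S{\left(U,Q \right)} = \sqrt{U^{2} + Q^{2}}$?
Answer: $\frac{529}{4} + 6 \sqrt{481} \approx 263.84$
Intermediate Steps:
$S{\left(U,Q \right)} = \sqrt{Q^{2} + U^{2}}$
$A = \frac{3}{2}$ ($A = \frac{0 + 6}{4} = 6 \cdot \frac{1}{4} = \frac{3}{2} \approx 1.5$)
$R{\left(k \right)} = \left(\frac{3}{2} + k\right)^{2}$
$R{\left(-13 \right)} + S{\left(-96,-90 \right)} = \frac{\left(3 + 2 \left(-13\right)\right)^{2}}{4} + \sqrt{\left(-90\right)^{2} + \left(-96\right)^{2}} = \frac{\left(3 - 26\right)^{2}}{4} + \sqrt{8100 + 9216} = \frac{\left(-23\right)^{2}}{4} + \sqrt{17316} = \frac{1}{4} \cdot 529 + 6 \sqrt{481} = \frac{529}{4} + 6 \sqrt{481}$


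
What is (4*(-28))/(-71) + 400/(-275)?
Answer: 96/781 ≈ 0.12292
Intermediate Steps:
(4*(-28))/(-71) + 400/(-275) = -112*(-1/71) + 400*(-1/275) = 112/71 - 16/11 = 96/781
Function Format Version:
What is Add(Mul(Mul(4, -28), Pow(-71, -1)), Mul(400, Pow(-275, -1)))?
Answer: Rational(96, 781) ≈ 0.12292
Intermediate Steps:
Add(Mul(Mul(4, -28), Pow(-71, -1)), Mul(400, Pow(-275, -1))) = Add(Mul(-112, Rational(-1, 71)), Mul(400, Rational(-1, 275))) = Add(Rational(112, 71), Rational(-16, 11)) = Rational(96, 781)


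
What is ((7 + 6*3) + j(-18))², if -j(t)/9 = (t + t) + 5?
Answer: 92416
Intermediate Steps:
j(t) = -45 - 18*t (j(t) = -9*((t + t) + 5) = -9*(2*t + 5) = -9*(5 + 2*t) = -45 - 18*t)
((7 + 6*3) + j(-18))² = ((7 + 6*3) + (-45 - 18*(-18)))² = ((7 + 18) + (-45 + 324))² = (25 + 279)² = 304² = 92416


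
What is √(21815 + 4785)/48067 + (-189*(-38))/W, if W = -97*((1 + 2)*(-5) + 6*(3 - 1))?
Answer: 2394/97 + 10*√266/48067 ≈ 24.684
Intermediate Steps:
W = 291 (W = -97*(3*(-5) + 6*2) = -97*(-15 + 12) = -97*(-3) = 291)
√(21815 + 4785)/48067 + (-189*(-38))/W = √(21815 + 4785)/48067 - 189*(-38)/291 = √26600*(1/48067) + 7182*(1/291) = (10*√266)*(1/48067) + 2394/97 = 10*√266/48067 + 2394/97 = 2394/97 + 10*√266/48067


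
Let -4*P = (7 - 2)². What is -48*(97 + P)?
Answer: -4356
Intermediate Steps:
P = -25/4 (P = -(7 - 2)²/4 = -¼*5² = -¼*25 = -25/4 ≈ -6.2500)
-48*(97 + P) = -48*(97 - 25/4) = -48*363/4 = -4356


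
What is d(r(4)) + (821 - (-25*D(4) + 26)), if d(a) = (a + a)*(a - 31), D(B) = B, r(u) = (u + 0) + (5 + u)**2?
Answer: 10075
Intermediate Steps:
r(u) = u + (5 + u)**2
d(a) = 2*a*(-31 + a) (d(a) = (2*a)*(-31 + a) = 2*a*(-31 + a))
d(r(4)) + (821 - (-25*D(4) + 26)) = 2*(4 + (5 + 4)**2)*(-31 + (4 + (5 + 4)**2)) + (821 - (-25*4 + 26)) = 2*(4 + 9**2)*(-31 + (4 + 9**2)) + (821 - (-100 + 26)) = 2*(4 + 81)*(-31 + (4 + 81)) + (821 - 1*(-74)) = 2*85*(-31 + 85) + (821 + 74) = 2*85*54 + 895 = 9180 + 895 = 10075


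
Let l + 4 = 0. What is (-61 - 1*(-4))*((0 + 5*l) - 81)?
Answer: 5757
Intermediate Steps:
l = -4 (l = -4 + 0 = -4)
(-61 - 1*(-4))*((0 + 5*l) - 81) = (-61 - 1*(-4))*((0 + 5*(-4)) - 81) = (-61 + 4)*((0 - 20) - 81) = -57*(-20 - 81) = -57*(-101) = 5757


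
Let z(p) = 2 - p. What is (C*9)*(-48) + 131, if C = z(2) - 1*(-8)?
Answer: -3325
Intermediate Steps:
C = 8 (C = (2 - 1*2) - 1*(-8) = (2 - 2) + 8 = 0 + 8 = 8)
(C*9)*(-48) + 131 = (8*9)*(-48) + 131 = 72*(-48) + 131 = -3456 + 131 = -3325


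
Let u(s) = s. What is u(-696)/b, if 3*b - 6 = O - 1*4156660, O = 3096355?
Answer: 232/117811 ≈ 0.0019693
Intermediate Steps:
b = -353433 (b = 2 + (3096355 - 1*4156660)/3 = 2 + (3096355 - 4156660)/3 = 2 + (⅓)*(-1060305) = 2 - 353435 = -353433)
u(-696)/b = -696/(-353433) = -696*(-1/353433) = 232/117811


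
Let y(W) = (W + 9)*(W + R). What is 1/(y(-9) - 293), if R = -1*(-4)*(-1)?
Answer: -1/293 ≈ -0.0034130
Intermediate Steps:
R = -4 (R = 4*(-1) = -4)
y(W) = (-4 + W)*(9 + W) (y(W) = (W + 9)*(W - 4) = (9 + W)*(-4 + W) = (-4 + W)*(9 + W))
1/(y(-9) - 293) = 1/((-36 + (-9)² + 5*(-9)) - 293) = 1/((-36 + 81 - 45) - 293) = 1/(0 - 293) = 1/(-293) = -1/293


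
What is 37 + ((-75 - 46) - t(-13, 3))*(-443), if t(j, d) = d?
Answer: 54969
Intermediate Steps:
37 + ((-75 - 46) - t(-13, 3))*(-443) = 37 + ((-75 - 46) - 1*3)*(-443) = 37 + (-121 - 3)*(-443) = 37 - 124*(-443) = 37 + 54932 = 54969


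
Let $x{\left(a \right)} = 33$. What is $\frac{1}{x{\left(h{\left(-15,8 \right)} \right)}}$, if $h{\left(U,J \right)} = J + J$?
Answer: $\frac{1}{33} \approx 0.030303$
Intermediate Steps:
$h{\left(U,J \right)} = 2 J$
$\frac{1}{x{\left(h{\left(-15,8 \right)} \right)}} = \frac{1}{33}$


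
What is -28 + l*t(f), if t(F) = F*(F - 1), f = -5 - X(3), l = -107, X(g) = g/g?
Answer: -4522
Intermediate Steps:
X(g) = 1
f = -6 (f = -5 - 1*1 = -5 - 1 = -6)
t(F) = F*(-1 + F)
-28 + l*t(f) = -28 - (-642)*(-1 - 6) = -28 - (-642)*(-7) = -28 - 107*42 = -28 - 4494 = -4522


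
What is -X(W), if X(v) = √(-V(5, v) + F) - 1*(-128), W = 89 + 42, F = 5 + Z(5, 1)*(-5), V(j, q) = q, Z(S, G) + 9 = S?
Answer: -128 - I*√106 ≈ -128.0 - 10.296*I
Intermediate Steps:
Z(S, G) = -9 + S
F = 25 (F = 5 + (-9 + 5)*(-5) = 5 - 4*(-5) = 5 + 20 = 25)
W = 131
X(v) = 128 + √(25 - v) (X(v) = √(-v + 25) - 1*(-128) = √(25 - v) + 128 = 128 + √(25 - v))
-X(W) = -(128 + √(25 - 1*131)) = -(128 + √(25 - 131)) = -(128 + √(-106)) = -(128 + I*√106) = -128 - I*√106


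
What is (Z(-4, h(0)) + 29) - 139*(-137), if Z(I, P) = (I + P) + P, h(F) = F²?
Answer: 19068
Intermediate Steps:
Z(I, P) = I + 2*P
(Z(-4, h(0)) + 29) - 139*(-137) = ((-4 + 2*0²) + 29) - 139*(-137) = ((-4 + 2*0) + 29) + 19043 = ((-4 + 0) + 29) + 19043 = (-4 + 29) + 19043 = 25 + 19043 = 19068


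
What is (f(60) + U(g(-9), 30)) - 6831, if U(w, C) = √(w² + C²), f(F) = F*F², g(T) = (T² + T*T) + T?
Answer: 209169 + 3*√2701 ≈ 2.0933e+5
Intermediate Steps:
g(T) = T + 2*T² (g(T) = (T² + T²) + T = 2*T² + T = T + 2*T²)
f(F) = F³
U(w, C) = √(C² + w²)
(f(60) + U(g(-9), 30)) - 6831 = (60³ + √(30² + (-9*(1 + 2*(-9)))²)) - 6831 = (216000 + √(900 + (-9*(1 - 18))²)) - 6831 = (216000 + √(900 + (-9*(-17))²)) - 6831 = (216000 + √(900 + 153²)) - 6831 = (216000 + √(900 + 23409)) - 6831 = (216000 + √24309) - 6831 = (216000 + 3*√2701) - 6831 = 209169 + 3*√2701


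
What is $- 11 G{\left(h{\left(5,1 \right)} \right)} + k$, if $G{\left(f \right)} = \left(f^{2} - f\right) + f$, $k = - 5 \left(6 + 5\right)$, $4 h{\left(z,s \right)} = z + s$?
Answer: $- \frac{319}{4} \approx -79.75$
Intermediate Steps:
$h{\left(z,s \right)} = \frac{s}{4} + \frac{z}{4}$ ($h{\left(z,s \right)} = \frac{z + s}{4} = \frac{s + z}{4} = \frac{s}{4} + \frac{z}{4}$)
$k = -55$ ($k = \left(-5\right) 11 = -55$)
$G{\left(f \right)} = f^{2}$
$- 11 G{\left(h{\left(5,1 \right)} \right)} + k = - 11 \left(\frac{1}{4} \cdot 1 + \frac{1}{4} \cdot 5\right)^{2} - 55 = - 11 \left(\frac{1}{4} + \frac{5}{4}\right)^{2} - 55 = - 11 \left(\frac{3}{2}\right)^{2} - 55 = \left(-11\right) \frac{9}{4} - 55 = - \frac{99}{4} - 55 = - \frac{319}{4}$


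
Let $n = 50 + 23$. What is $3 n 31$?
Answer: $6789$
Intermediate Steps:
$n = 73$
$3 n 31 = 3 \cdot 73 \cdot 31 = 219 \cdot 31 = 6789$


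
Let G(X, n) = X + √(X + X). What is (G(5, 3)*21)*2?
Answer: 210 + 42*√10 ≈ 342.82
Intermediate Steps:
G(X, n) = X + √2*√X (G(X, n) = X + √(2*X) = X + √2*√X)
(G(5, 3)*21)*2 = ((5 + √2*√5)*21)*2 = ((5 + √10)*21)*2 = (105 + 21*√10)*2 = 210 + 42*√10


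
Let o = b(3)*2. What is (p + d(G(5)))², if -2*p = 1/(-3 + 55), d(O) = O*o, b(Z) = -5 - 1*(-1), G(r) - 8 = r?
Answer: 117007489/10816 ≈ 10818.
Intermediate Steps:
G(r) = 8 + r
b(Z) = -4 (b(Z) = -5 + 1 = -4)
o = -8 (o = -4*2 = -8)
d(O) = -8*O (d(O) = O*(-8) = -8*O)
p = -1/104 (p = -1/(2*(-3 + 55)) = -½/52 = -½*1/52 = -1/104 ≈ -0.0096154)
(p + d(G(5)))² = (-1/104 - 8*(8 + 5))² = (-1/104 - 8*13)² = (-1/104 - 104)² = (-10817/104)² = 117007489/10816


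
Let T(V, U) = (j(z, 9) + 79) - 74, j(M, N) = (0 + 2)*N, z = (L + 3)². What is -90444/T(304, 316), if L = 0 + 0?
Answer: -90444/23 ≈ -3932.3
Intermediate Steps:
L = 0
z = 9 (z = (0 + 3)² = 3² = 9)
j(M, N) = 2*N
T(V, U) = 23 (T(V, U) = (2*9 + 79) - 74 = (18 + 79) - 74 = 97 - 74 = 23)
-90444/T(304, 316) = -90444/23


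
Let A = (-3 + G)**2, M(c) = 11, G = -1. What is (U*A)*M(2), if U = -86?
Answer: -15136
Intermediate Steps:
A = 16 (A = (-3 - 1)**2 = (-4)**2 = 16)
(U*A)*M(2) = -86*16*11 = -1376*11 = -15136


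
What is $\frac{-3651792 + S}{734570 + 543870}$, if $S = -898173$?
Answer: $- \frac{909993}{255688} \approx -3.559$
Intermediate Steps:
$\frac{-3651792 + S}{734570 + 543870} = \frac{-3651792 - 898173}{734570 + 543870} = - \frac{4549965}{1278440} = \left(-4549965\right) \frac{1}{1278440} = - \frac{909993}{255688}$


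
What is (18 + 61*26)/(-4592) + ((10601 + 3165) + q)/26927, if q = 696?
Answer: 5804649/30912196 ≈ 0.18778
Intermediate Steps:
(18 + 61*26)/(-4592) + ((10601 + 3165) + q)/26927 = (18 + 61*26)/(-4592) + ((10601 + 3165) + 696)/26927 = (18 + 1586)*(-1/4592) + (13766 + 696)*(1/26927) = 1604*(-1/4592) + 14462*(1/26927) = -401/1148 + 14462/26927 = 5804649/30912196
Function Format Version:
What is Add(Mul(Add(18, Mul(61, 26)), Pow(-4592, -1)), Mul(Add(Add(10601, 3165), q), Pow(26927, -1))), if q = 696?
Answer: Rational(5804649, 30912196) ≈ 0.18778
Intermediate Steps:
Add(Mul(Add(18, Mul(61, 26)), Pow(-4592, -1)), Mul(Add(Add(10601, 3165), q), Pow(26927, -1))) = Add(Mul(Add(18, Mul(61, 26)), Pow(-4592, -1)), Mul(Add(Add(10601, 3165), 696), Pow(26927, -1))) = Add(Mul(Add(18, 1586), Rational(-1, 4592)), Mul(Add(13766, 696), Rational(1, 26927))) = Add(Mul(1604, Rational(-1, 4592)), Mul(14462, Rational(1, 26927))) = Add(Rational(-401, 1148), Rational(14462, 26927)) = Rational(5804649, 30912196)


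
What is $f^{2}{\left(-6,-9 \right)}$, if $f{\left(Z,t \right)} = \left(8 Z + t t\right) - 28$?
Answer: $25$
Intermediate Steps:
$f{\left(Z,t \right)} = -28 + t^{2} + 8 Z$ ($f{\left(Z,t \right)} = \left(8 Z + t^{2}\right) - 28 = \left(t^{2} + 8 Z\right) - 28 = -28 + t^{2} + 8 Z$)
$f^{2}{\left(-6,-9 \right)} = \left(-28 + \left(-9\right)^{2} + 8 \left(-6\right)\right)^{2} = \left(-28 + 81 - 48\right)^{2} = 5^{2} = 25$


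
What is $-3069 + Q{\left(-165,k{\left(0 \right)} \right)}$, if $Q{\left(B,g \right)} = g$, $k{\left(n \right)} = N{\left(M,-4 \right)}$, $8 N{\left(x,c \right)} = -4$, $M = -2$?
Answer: $- \frac{6139}{2} \approx -3069.5$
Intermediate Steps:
$N{\left(x,c \right)} = - \frac{1}{2}$ ($N{\left(x,c \right)} = \frac{1}{8} \left(-4\right) = - \frac{1}{2}$)
$k{\left(n \right)} = - \frac{1}{2}$
$-3069 + Q{\left(-165,k{\left(0 \right)} \right)} = -3069 - \frac{1}{2} = - \frac{6139}{2}$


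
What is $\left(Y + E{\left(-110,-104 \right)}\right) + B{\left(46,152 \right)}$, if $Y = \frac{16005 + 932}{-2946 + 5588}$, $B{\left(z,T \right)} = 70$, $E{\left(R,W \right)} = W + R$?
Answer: $- \frac{363511}{2642} \approx -137.59$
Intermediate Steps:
$E{\left(R,W \right)} = R + W$
$Y = \frac{16937}{2642} \approx 6.4107$
$\left(Y + E{\left(-110,-104 \right)}\right) + B{\left(46,152 \right)} = \left(\frac{16937}{2642} - 214\right) + 70 = - \frac{548451}{2642} + 70 = - \frac{363511}{2642}$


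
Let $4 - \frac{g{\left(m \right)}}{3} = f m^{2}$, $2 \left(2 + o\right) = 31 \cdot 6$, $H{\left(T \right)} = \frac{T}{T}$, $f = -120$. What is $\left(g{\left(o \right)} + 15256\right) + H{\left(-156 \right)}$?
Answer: $2996429$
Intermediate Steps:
$H{\left(T \right)} = 1$
$o = 91$ ($o = -2 + \frac{31 \cdot 6}{2} = -2 + \frac{1}{2} \cdot 186 = -2 + 93 = 91$)
$g{\left(m \right)} = 12 + 360 m^{2}$ ($g{\left(m \right)} = 12 - 3 \left(- 120 m^{2}\right) = 12 + 360 m^{2}$)
$\left(g{\left(o \right)} + 15256\right) + H{\left(-156 \right)} = \left(\left(12 + 360 \cdot 91^{2}\right) + 15256\right) + 1 = \left(\left(12 + 360 \cdot 8281\right) + 15256\right) + 1 = \left(\left(12 + 2981160\right) + 15256\right) + 1 = \left(2981172 + 15256\right) + 1 = 2996428 + 1 = 2996429$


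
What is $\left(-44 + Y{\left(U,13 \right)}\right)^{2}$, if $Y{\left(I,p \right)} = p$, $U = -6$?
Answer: $961$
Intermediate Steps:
$\left(-44 + Y{\left(U,13 \right)}\right)^{2} = \left(-44 + 13\right)^{2} = \left(-31\right)^{2} = 961$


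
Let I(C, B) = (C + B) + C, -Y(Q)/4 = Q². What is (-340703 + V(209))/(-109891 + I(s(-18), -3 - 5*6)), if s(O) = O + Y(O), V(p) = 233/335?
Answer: 14266909/4713115 ≈ 3.0271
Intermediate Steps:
Y(Q) = -4*Q²
V(p) = 233/335 (V(p) = 233*(1/335) = 233/335)
s(O) = O - 4*O²
I(C, B) = B + 2*C (I(C, B) = (B + C) + C = B + 2*C)
(-340703 + V(209))/(-109891 + I(s(-18), -3 - 5*6)) = (-340703 + 233/335)/(-109891 + ((-3 - 5*6) + 2*(-18*(1 - 4*(-18))))) = -114135272/(335*(-109891 + ((-3 - 30) + 2*(-18*(1 + 72))))) = -114135272/(335*(-109891 + (-33 + 2*(-18*73)))) = -114135272/(335*(-109891 + (-33 + 2*(-1314)))) = -114135272/(335*(-109891 + (-33 - 2628))) = -114135272/(335*(-109891 - 2661)) = -114135272/335/(-112552) = -114135272/335*(-1/112552) = 14266909/4713115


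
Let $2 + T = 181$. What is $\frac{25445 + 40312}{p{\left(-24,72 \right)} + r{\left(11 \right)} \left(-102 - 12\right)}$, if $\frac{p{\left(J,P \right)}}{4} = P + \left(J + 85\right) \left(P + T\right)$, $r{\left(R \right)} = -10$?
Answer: $\frac{65757}{62672} \approx 1.0492$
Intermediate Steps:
$T = 179$ ($T = -2 + 181 = 179$)
$p{\left(J,P \right)} = 4 P + 4 \left(85 + J\right) \left(179 + P\right)$ ($p{\left(J,P \right)} = 4 \left(P + \left(J + 85\right) \left(P + 179\right)\right) = 4 \left(P + \left(85 + J\right) \left(179 + P\right)\right) = 4 P + 4 \left(85 + J\right) \left(179 + P\right)$)
$\frac{25445 + 40312}{p{\left(-24,72 \right)} + r{\left(11 \right)} \left(-102 - 12\right)} = \frac{25445 + 40312}{\left(60860 + 344 \cdot 72 + 716 \left(-24\right) + 4 \left(-24\right) 72\right) - 10 \left(-102 - 12\right)} = \frac{65757}{\left(60860 + 24768 - 17184 - 6912\right) - -1140} = \frac{65757}{61532 + 1140} = \frac{65757}{62672}$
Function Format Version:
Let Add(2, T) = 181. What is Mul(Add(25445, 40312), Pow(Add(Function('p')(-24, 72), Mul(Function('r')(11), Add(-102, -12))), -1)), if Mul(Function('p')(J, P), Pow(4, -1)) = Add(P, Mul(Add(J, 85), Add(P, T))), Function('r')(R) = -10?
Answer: Rational(65757, 62672) ≈ 1.0492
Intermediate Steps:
T = 179 (T = Add(-2, 181) = 179)
Function('p')(J, P) = Add(Mul(4, P), Mul(4, Add(85, J), Add(179, P))) (Function('p')(J, P) = Mul(4, Add(P, Mul(Add(J, 85), Add(P, 179)))) = Mul(4, Add(P, Mul(Add(85, J), Add(179, P)))) = Add(Mul(4, P), Mul(4, Add(85, J), Add(179, P))))
Mul(Add(25445, 40312), Pow(Add(Function('p')(-24, 72), Mul(Function('r')(11), Add(-102, -12))), -1)) = Mul(Add(25445, 40312), Pow(Add(Add(60860, Mul(344, 72), Mul(716, -24), Mul(4, -24, 72)), Mul(-10, Add(-102, -12))), -1)) = Mul(65757, Pow(Add(Add(60860, 24768, -17184, -6912), Mul(-10, -114)), -1)) = Mul(65757, Pow(Add(61532, 1140), -1)) = Mul(65757, Pow(62672, -1)) = Mul(65757, Rational(1, 62672)) = Rational(65757, 62672)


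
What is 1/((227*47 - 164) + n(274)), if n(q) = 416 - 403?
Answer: 1/10518 ≈ 9.5075e-5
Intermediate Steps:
n(q) = 13
1/((227*47 - 164) + n(274)) = 1/((227*47 - 164) + 13) = 1/((10669 - 164) + 13) = 1/(10505 + 13) = 1/10518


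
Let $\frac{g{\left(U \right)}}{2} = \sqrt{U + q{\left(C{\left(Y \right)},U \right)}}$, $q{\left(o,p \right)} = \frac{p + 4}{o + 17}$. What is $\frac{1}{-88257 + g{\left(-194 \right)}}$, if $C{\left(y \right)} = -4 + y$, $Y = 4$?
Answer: $- \frac{1500369}{132418080785} - \frac{8 i \sqrt{3706}}{132418080785} \approx -1.1331 \cdot 10^{-5} - 3.6779 \cdot 10^{-9} i$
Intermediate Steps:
$q{\left(o,p \right)} = \frac{4 + p}{17 + o}$
$g{\left(U \right)} = 2 \sqrt{\frac{4}{17} + \frac{18 U}{17}}$ ($g{\left(U \right)} = 2 \sqrt{U + \frac{4 + U}{17 + \left(-4 + 4\right)}} = 2 \sqrt{U + \frac{4 + U}{17 + 0}} = 2 \sqrt{U + \frac{4 + U}{17}} = 2 \sqrt{U + \left(\frac{4}{17} + \frac{U}{17}\right)} = 2 \sqrt{\frac{4}{17} + \frac{18 U}{17}}$)
$\frac{1}{-88257 + g{\left(-194 \right)}} = \frac{1}{-88257 + \frac{2 \sqrt{68 + 306 \left(-194\right)}}{17}} = \frac{1}{-88257 + \frac{2 \sqrt{68 - 59364}}{17}} = \frac{1}{-88257 + \frac{2 \sqrt{-59296}}{17}} = \frac{1}{-88257 + \frac{2 \cdot 4 i \sqrt{3706}}{17}} = \frac{1}{-88257 + \frac{8 i \sqrt{3706}}{17}}$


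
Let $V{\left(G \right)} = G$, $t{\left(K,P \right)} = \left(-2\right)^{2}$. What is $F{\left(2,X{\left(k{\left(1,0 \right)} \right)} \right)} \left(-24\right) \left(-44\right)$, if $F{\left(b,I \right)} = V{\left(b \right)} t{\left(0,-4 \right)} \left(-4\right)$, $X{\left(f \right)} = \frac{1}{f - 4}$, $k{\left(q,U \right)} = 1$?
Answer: $-33792$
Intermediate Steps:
$t{\left(K,P \right)} = 4$
$X{\left(f \right)} = \frac{1}{-4 + f}$
$F{\left(b,I \right)} = - 16 b$ ($F{\left(b,I \right)} = b 4 \left(-4\right) = 4 b \left(-4\right) = - 16 b$)
$F{\left(2,X{\left(k{\left(1,0 \right)} \right)} \right)} \left(-24\right) \left(-44\right) = \left(-16\right) 2 \left(-24\right) \left(-44\right) = \left(-32\right) \left(-24\right) \left(-44\right) = 768 \left(-44\right) = -33792$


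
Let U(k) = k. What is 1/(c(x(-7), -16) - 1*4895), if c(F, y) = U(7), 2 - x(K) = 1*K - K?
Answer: -1/4888 ≈ -0.00020458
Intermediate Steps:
x(K) = 2 (x(K) = 2 - (1*K - K) = 2 - (K - K) = 2 - 1*0 = 2 + 0 = 2)
c(F, y) = 7
1/(c(x(-7), -16) - 1*4895) = 1/(7 - 1*4895) = 1/(7 - 4895) = 1/(-4888) = -1/4888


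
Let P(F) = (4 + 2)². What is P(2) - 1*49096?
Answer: -49060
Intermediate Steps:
P(F) = 36 (P(F) = 6² = 36)
P(2) - 1*49096 = 36 - 1*49096 = 36 - 49096 = -49060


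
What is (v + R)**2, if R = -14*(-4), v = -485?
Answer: 184041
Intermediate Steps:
R = 56
(v + R)**2 = (-485 + 56)**2 = (-429)**2 = 184041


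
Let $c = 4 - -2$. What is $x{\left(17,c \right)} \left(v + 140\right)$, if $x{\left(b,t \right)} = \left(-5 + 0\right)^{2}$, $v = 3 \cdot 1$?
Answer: $3575$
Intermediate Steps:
$v = 3$
$c = 6$ ($c = 4 + 2 = 6$)
$x{\left(b,t \right)} = 25$ ($x{\left(b,t \right)} = \left(-5\right)^{2} = 25$)
$x{\left(17,c \right)} \left(v + 140\right) = 25 \left(3 + 140\right) = 25 \cdot 143 = 3575$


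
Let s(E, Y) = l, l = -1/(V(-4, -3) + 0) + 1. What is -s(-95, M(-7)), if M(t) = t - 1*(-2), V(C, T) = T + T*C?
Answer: -8/9 ≈ -0.88889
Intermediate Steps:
V(C, T) = T + C*T
M(t) = 2 + t (M(t) = t + 2 = 2 + t)
l = 8/9 (l = -1/(-3*(1 - 4) + 0) + 1 = -1/(-3*(-3) + 0) + 1 = -1/(9 + 0) + 1 = -1/9 + 1 = 8/9 ≈ 0.88889)
s(E, Y) = 8/9
-s(-95, M(-7)) = -1*8/9 = -8/9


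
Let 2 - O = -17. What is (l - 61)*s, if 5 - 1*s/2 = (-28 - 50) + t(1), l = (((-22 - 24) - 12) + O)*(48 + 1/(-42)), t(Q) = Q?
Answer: -2218018/7 ≈ -3.1686e+5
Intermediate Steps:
O = 19 (O = 2 - 1*(-17) = 2 + 17 = 19)
l = -26195/14 (l = (((-22 - 24) - 12) + 19)*(48 + 1/(-42)) = ((-46 - 12) + 19)*(48 - 1/42) = (-58 + 19)*(2015/42) = -39*2015/42 = -26195/14 ≈ -1871.1)
s = 164 (s = 10 - 2*((-28 - 50) + 1) = 10 - 2*(-78 + 1) = 10 - 2*(-77) = 10 + 154 = 164)
(l - 61)*s = (-26195/14 - 61)*164 = -27049/14*164 = -2218018/7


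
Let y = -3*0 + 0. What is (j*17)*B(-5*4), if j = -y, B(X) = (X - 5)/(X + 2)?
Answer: 0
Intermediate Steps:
B(X) = (-5 + X)/(2 + X)
y = 0 (y = 0 + 0 = 0)
j = 0 (j = -1*0 = 0)
(j*17)*B(-5*4) = (0*17)*((-5 - 5*4)/(2 - 5*4)) = 0*((-5 - 20)/(2 - 20)) = 0*(-25/(-18)) = 0*(-1/18*(-25)) = 0*(25/18) = 0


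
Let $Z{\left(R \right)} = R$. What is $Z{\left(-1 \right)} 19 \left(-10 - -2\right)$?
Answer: $152$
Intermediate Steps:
$Z{\left(-1 \right)} 19 \left(-10 - -2\right) = \left(-1\right) 19 \left(-10 - -2\right) = - 19 \left(-10 + 2\right) = \left(-19\right) \left(-8\right) = 152$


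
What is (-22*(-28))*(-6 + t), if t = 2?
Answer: -2464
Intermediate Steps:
(-22*(-28))*(-6 + t) = (-22*(-28))*(-6 + 2) = 616*(-4) = -2464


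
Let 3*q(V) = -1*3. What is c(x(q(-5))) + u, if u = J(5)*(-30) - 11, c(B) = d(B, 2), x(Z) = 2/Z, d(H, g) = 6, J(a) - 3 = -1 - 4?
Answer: 55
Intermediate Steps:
J(a) = -2 (J(a) = 3 + (-1 - 4) = 3 - 5 = -2)
q(V) = -1 (q(V) = (-1*3)/3 = (1/3)*(-3) = -1)
c(B) = 6
u = 49 (u = -2*(-30) - 11 = 60 - 11 = 49)
c(x(q(-5))) + u = 6 + 49 = 55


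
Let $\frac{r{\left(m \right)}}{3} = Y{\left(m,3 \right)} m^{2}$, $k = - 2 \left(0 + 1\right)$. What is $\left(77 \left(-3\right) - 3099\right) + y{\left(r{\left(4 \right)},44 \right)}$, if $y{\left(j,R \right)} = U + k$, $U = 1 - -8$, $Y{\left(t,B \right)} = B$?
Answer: $-3323$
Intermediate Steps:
$k = -2$ ($k = \left(-2\right) 1 = -2$)
$U = 9$ ($U = 1 + 8 = 9$)
$r{\left(m \right)} = 9 m^{2}$ ($r{\left(m \right)} = 3 \cdot 3 m^{2} = 9 m^{2}$)
$y{\left(j,R \right)} = 7$ ($y{\left(j,R \right)} = 9 - 2 = 7$)
$\left(77 \left(-3\right) - 3099\right) + y{\left(r{\left(4 \right)},44 \right)} = \left(77 \left(-3\right) - 3099\right) + 7 = \left(-231 - 3099\right) + 7 = -3330 + 7 = -3323$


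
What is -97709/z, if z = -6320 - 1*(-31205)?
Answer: -97709/24885 ≈ -3.9264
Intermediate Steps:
z = 24885 (z = -6320 + 31205 = 24885)
-97709/z = -97709/24885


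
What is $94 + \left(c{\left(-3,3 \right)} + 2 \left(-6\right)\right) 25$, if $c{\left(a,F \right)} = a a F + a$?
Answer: $394$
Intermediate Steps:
$c{\left(a,F \right)} = a + F a^{2}$ ($c{\left(a,F \right)} = a^{2} F + a = F a^{2} + a = a + F a^{2}$)
$94 + \left(c{\left(-3,3 \right)} + 2 \left(-6\right)\right) 25 = 94 + \left(- 3 \left(1 + 3 \left(-3\right)\right) + 2 \left(-6\right)\right) 25 = 94 + \left(- 3 \left(1 - 9\right) - 12\right) 25 = 94 + \left(\left(-3\right) \left(-8\right) - 12\right) 25 = 94 + \left(24 - 12\right) 25 = 94 + 12 \cdot 25 = 94 + 300 = 394$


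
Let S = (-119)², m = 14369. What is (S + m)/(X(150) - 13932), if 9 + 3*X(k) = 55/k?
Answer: -2567700/1254139 ≈ -2.0474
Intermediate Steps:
X(k) = -3 + 55/(3*k) (X(k) = -3 + (55/k)/3 = -3 + 55/(3*k))
S = 14161
(S + m)/(X(150) - 13932) = (14161 + 14369)/((-3 + (55/3)/150) - 13932) = 28530/((-3 + (55/3)*(1/150)) - 13932) = 28530/((-3 + 11/90) - 13932) = 28530/(-259/90 - 13932) = 28530/(-1254139/90) = 28530*(-90/1254139) = -2567700/1254139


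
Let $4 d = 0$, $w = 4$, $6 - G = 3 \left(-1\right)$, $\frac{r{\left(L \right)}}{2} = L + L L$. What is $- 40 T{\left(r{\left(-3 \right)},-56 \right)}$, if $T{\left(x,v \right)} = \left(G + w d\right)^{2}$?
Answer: $-3240$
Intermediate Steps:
$r{\left(L \right)} = 2 L + 2 L^{2}$ ($r{\left(L \right)} = 2 \left(L + L L\right) = 2 \left(L + L^{2}\right) = 2 L + 2 L^{2}$)
$G = 9$ ($G = 6 - 3 \left(-1\right) = 6 - -3 = 6 + 3 = 9$)
$d = 0$ ($d = \frac{1}{4} \cdot 0 = 0$)
$T{\left(x,v \right)} = 81$ ($T{\left(x,v \right)} = \left(9 + 4 \cdot 0\right)^{2} = \left(9 + 0\right)^{2} = 9^{2} = 81$)
$- 40 T{\left(r{\left(-3 \right)},-56 \right)} = \left(-40\right) 81 = -3240$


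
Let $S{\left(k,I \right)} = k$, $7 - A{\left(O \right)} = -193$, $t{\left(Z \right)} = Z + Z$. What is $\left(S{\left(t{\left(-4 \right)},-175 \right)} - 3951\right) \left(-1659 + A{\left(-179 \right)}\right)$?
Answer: $5776181$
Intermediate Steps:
$t{\left(Z \right)} = 2 Z$
$A{\left(O \right)} = 200$ ($A{\left(O \right)} = 7 - -193 = 7 + 193 = 200$)
$\left(S{\left(t{\left(-4 \right)},-175 \right)} - 3951\right) \left(-1659 + A{\left(-179 \right)}\right) = \left(2 \left(-4\right) - 3951\right) \left(-1659 + 200\right) = \left(-8 - 3951\right) \left(-1459\right) = \left(-3959\right) \left(-1459\right) = 5776181$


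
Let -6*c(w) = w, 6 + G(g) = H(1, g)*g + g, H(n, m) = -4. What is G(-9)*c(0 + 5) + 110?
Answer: 185/2 ≈ 92.500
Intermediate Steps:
G(g) = -6 - 3*g (G(g) = -6 + (-4*g + g) = -6 - 3*g)
c(w) = -w/6
G(-9)*c(0 + 5) + 110 = (-6 - 3*(-9))*(-(0 + 5)/6) + 110 = (-6 + 27)*(-1/6*5) + 110 = 21*(-5/6) + 110 = -35/2 + 110 = 185/2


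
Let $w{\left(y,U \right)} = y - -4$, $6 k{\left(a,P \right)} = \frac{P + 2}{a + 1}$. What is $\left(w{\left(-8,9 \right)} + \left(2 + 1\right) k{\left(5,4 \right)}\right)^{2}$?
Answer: $\frac{49}{4} \approx 12.25$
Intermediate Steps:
$k{\left(a,P \right)} = \frac{2 + P}{6 \left(1 + a\right)}$ ($k{\left(a,P \right)} = \frac{\left(P + 2\right) \frac{1}{a + 1}}{6} = \frac{\left(2 + P\right) \frac{1}{1 + a}}{6} = \frac{\frac{1}{1 + a} \left(2 + P\right)}{6} = \frac{2 + P}{6 \left(1 + a\right)}$)
$w{\left(y,U \right)} = 4 + y$ ($w{\left(y,U \right)} = y + 4 = 4 + y$)
$\left(w{\left(-8,9 \right)} + \left(2 + 1\right) k{\left(5,4 \right)}\right)^{2} = \left(\left(4 - 8\right) + \left(2 + 1\right) \frac{2 + 4}{6 \left(1 + 5\right)}\right)^{2} = \left(-4 + 3 \cdot \frac{1}{6} \cdot \frac{1}{6} \cdot 6\right)^{2} = \left(-4 + 3 \cdot \frac{1}{6}\right)^{2} = \left(-4 + \frac{1}{2}\right)^{2} = \left(- \frac{7}{2}\right)^{2} = \frac{49}{4}$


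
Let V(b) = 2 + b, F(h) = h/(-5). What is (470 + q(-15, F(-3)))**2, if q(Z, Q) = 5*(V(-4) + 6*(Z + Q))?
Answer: 784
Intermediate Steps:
F(h) = -h/5 (F(h) = h*(-1/5) = -h/5)
q(Z, Q) = -10 + 30*Q + 30*Z (q(Z, Q) = 5*((2 - 4) + 6*(Z + Q)) = 5*(-2 + 6*(Q + Z)) = 5*(-2 + (6*Q + 6*Z)) = 5*(-2 + 6*Q + 6*Z) = -10 + 30*Q + 30*Z)
(470 + q(-15, F(-3)))**2 = (470 + (-10 + 30*(-1/5*(-3)) + 30*(-15)))**2 = (470 + (-10 + 30*(3/5) - 450))**2 = (470 + (-10 + 18 - 450))**2 = (470 - 442)**2 = 28**2 = 784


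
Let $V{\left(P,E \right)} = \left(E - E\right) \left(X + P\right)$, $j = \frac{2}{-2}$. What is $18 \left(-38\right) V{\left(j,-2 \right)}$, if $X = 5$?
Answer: $0$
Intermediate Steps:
$j = -1$ ($j = 2 \left(- \frac{1}{2}\right) = -1$)
$V{\left(P,E \right)} = 0$ ($V{\left(P,E \right)} = \left(E - E\right) \left(5 + P\right) = 0 \left(5 + P\right) = 0$)
$18 \left(-38\right) V{\left(j,-2 \right)} = 18 \left(-38\right) 0 = \left(-684\right) 0 = 0$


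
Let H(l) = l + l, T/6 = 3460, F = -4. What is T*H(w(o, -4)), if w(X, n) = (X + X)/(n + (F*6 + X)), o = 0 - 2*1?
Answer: 5536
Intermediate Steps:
T = 20760 (T = 6*3460 = 20760)
o = -2 (o = 0 - 2 = -2)
w(X, n) = 2*X/(-24 + X + n) (w(X, n) = (X + X)/(n + (-4*6 + X)) = (2*X)/(n + (-24 + X)) = (2*X)/(-24 + X + n) = 2*X/(-24 + X + n))
H(l) = 2*l
T*H(w(o, -4)) = 20760*(2*(2*(-2)/(-24 - 2 - 4))) = 20760*(2*(2*(-2)/(-30))) = 20760*(2*(2*(-2)*(-1/30))) = 20760*(2*(2/15)) = 20760*(4/15) = 5536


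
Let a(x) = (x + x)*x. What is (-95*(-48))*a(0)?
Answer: 0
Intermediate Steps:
a(x) = 2*x² (a(x) = (2*x)*x = 2*x²)
(-95*(-48))*a(0) = (-95*(-48))*(2*0²) = 4560*(2*0) = 4560*0 = 0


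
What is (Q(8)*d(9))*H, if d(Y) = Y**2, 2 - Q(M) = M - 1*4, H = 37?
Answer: -5994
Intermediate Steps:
Q(M) = 6 - M (Q(M) = 2 - (M - 1*4) = 2 - (M - 4) = 2 - (-4 + M) = 2 + (4 - M) = 6 - M)
(Q(8)*d(9))*H = ((6 - 1*8)*9**2)*37 = ((6 - 8)*81)*37 = -2*81*37 = -162*37 = -5994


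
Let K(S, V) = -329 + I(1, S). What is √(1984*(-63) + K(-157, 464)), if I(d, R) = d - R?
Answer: 3*I*√13907 ≈ 353.78*I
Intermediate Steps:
K(S, V) = -328 - S (K(S, V) = -329 + (1 - S) = -328 - S)
√(1984*(-63) + K(-157, 464)) = √(1984*(-63) + (-328 - 1*(-157))) = √(-124992 + (-328 + 157)) = √(-124992 - 171) = √(-125163) = 3*I*√13907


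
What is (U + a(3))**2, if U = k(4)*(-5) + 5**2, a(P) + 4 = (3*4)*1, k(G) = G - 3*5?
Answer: 7744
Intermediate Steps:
k(G) = -15 + G (k(G) = G - 15 = -15 + G)
a(P) = 8 (a(P) = -4 + (3*4)*1 = -4 + 12*1 = -4 + 12 = 8)
U = 80 (U = (-15 + 4)*(-5) + 5**2 = -11*(-5) + 25 = 55 + 25 = 80)
(U + a(3))**2 = (80 + 8)**2 = 88**2 = 7744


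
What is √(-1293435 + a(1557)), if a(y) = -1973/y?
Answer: 2*I*√87100321591/519 ≈ 1137.3*I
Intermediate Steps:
√(-1293435 + a(1557)) = √(-1293435 - 1973/1557) = √(-2013880268/1557) = 2*I*√87100321591/519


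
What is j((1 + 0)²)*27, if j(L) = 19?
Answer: 513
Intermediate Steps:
j((1 + 0)²)*27 = 19*27 = 513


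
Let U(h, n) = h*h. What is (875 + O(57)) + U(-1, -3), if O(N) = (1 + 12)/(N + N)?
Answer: 99877/114 ≈ 876.11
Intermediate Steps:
U(h, n) = h**2
O(N) = 13/(2*N) (O(N) = 13/((2*N)) = 13*(1/(2*N)) = 13/(2*N))
(875 + O(57)) + U(-1, -3) = (875 + (13/2)/57) + (-1)**2 = (875 + (13/2)*(1/57)) + 1 = (875 + 13/114) + 1 = 99763/114 + 1 = 99877/114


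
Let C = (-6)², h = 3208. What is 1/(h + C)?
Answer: 1/3244 ≈ 0.00030826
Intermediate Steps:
C = 36
1/(h + C) = 1/(3208 + 36) = 1/3244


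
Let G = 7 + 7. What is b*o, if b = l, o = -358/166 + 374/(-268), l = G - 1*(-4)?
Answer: -355563/5561 ≈ -63.939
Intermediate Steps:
G = 14
l = 18 (l = 14 - 1*(-4) = 14 + 4 = 18)
o = -39507/11122 (o = -358*1/166 + 374*(-1/268) = -179/83 - 187/134 = -39507/11122 ≈ -3.5521)
b = 18
b*o = 18*(-39507/11122) = -355563/5561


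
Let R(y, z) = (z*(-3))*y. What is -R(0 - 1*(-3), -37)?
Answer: -333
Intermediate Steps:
R(y, z) = -3*y*z (R(y, z) = (-3*z)*y = -3*y*z)
-R(0 - 1*(-3), -37) = -(-3)*(0 - 1*(-3))*(-37) = -(-3)*(0 + 3)*(-37) = -(-3)*3*(-37) = -1*333 = -333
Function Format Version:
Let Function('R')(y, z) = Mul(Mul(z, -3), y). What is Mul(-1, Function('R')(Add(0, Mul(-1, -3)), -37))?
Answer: -333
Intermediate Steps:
Function('R')(y, z) = Mul(-3, y, z) (Function('R')(y, z) = Mul(Mul(-3, z), y) = Mul(-3, y, z))
Mul(-1, Function('R')(Add(0, Mul(-1, -3)), -37)) = Mul(-1, Mul(-3, Add(0, Mul(-1, -3)), -37)) = Mul(-1, Mul(-3, Add(0, 3), -37)) = Mul(-1, Mul(-3, 3, -37)) = Mul(-1, 333) = -333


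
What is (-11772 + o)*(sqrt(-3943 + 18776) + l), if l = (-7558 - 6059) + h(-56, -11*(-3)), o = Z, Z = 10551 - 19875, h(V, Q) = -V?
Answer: 286082856 - 21096*sqrt(14833) ≈ 2.8351e+8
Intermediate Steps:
Z = -9324
o = -9324
l = -13561 (l = (-7558 - 6059) - 1*(-56) = -13617 + 56 = -13561)
(-11772 + o)*(sqrt(-3943 + 18776) + l) = (-11772 - 9324)*(sqrt(-3943 + 18776) - 13561) = -21096*(sqrt(14833) - 13561) = -21096*(-13561 + sqrt(14833)) = 286082856 - 21096*sqrt(14833)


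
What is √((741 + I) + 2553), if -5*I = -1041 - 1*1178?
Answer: √93445/5 ≈ 61.138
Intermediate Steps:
I = 2219/5 (I = -(-1041 - 1*1178)/5 = -(-1041 - 1178)/5 = -⅕*(-2219) = 2219/5 ≈ 443.80)
√((741 + I) + 2553) = √((741 + 2219/5) + 2553) = √(5924/5 + 2553) = √(18689/5) = √93445/5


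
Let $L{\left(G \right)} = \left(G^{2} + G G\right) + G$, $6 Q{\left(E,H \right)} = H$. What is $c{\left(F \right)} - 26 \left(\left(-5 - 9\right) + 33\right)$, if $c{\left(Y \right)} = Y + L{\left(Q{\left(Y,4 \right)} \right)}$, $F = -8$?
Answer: $- \frac{4504}{9} \approx -500.44$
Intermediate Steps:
$Q{\left(E,H \right)} = \frac{H}{6}$
$L{\left(G \right)} = G + 2 G^{2}$ ($L{\left(G \right)} = \left(G^{2} + G^{2}\right) + G = 2 G^{2} + G = G + 2 G^{2}$)
$c{\left(Y \right)} = \frac{14}{9} + Y$ ($c{\left(Y \right)} = Y + \frac{1}{6} \cdot 4 \left(1 + 2 \cdot \frac{1}{6} \cdot 4\right) = Y + \frac{2 \left(1 + 2 \cdot \frac{2}{3}\right)}{3} = Y + \frac{2 \left(1 + \frac{4}{3}\right)}{3} = Y + \frac{2}{3} \cdot \frac{7}{3} = Y + \frac{14}{9} = \frac{14}{9} + Y$)
$c{\left(F \right)} - 26 \left(\left(-5 - 9\right) + 33\right) = \left(\frac{14}{9} - 8\right) - 26 \left(\left(-5 - 9\right) + 33\right) = - \frac{58}{9} - 26 \left(-14 + 33\right) = - \frac{58}{9} - 494 = - \frac{4504}{9}$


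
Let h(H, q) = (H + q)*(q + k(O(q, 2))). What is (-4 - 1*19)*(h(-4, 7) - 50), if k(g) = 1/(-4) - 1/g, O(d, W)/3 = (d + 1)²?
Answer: 43815/64 ≈ 684.61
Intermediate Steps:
O(d, W) = 3*(1 + d)² (O(d, W) = 3*(d + 1)² = 3*(1 + d)²)
k(g) = -¼ - 1/g (k(g) = 1*(-¼) - 1/g = -¼ - 1/g)
h(H, q) = (H + q)*(q + (-4 - 3*(1 + q)²)/(12*(1 + q)²)) (h(H, q) = (H + q)*(q + (-4 - 3*(1 + q)²)/(4*((3*(1 + q)²)))) = (H + q)*(q + (1/(3*(1 + q)²))*(-4 - 3*(1 + q)²)/4) = (H + q)*(q + (-4 - 3*(1 + q)²)/(12*(1 + q)²)))
(-4 - 1*19)*(h(-4, 7) - 50) = (-4 - 1*19)*((7² - ¼*(-4) - ¼*7 - 4*7 - ⅓*(-4)/(1 + 7)² - ⅓*7/(1 + 7)²) - 50) = (-4 - 19)*((49 + 1 - 7/4 - 28 - ⅓*(-4)/8² - ⅓*7/8²) - 50) = -23*((49 + 1 - 7/4 - 28 - ⅓*(-4)*1/64 - ⅓*7*1/64) - 50) = -23*((49 + 1 - 7/4 - 28 + 1/48 - 7/192) - 50) = -23*(1295/64 - 50) = -23*(-1905/64) = 43815/64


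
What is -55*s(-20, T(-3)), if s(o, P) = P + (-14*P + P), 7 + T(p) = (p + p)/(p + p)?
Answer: -3960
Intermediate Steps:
T(p) = -6 (T(p) = -7 + (p + p)/(p + p) = -7 + (2*p)/((2*p)) = -7 + (2*p)*(1/(2*p)) = -7 + 1 = -6)
s(o, P) = -12*P (s(o, P) = P - 13*P = -12*P)
-55*s(-20, T(-3)) = -(-660)*(-6) = -55*72 = -3960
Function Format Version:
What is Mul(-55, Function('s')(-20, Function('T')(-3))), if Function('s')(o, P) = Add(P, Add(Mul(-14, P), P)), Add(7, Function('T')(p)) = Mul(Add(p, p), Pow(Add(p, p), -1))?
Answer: -3960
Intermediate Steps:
Function('T')(p) = -6 (Function('T')(p) = Add(-7, Mul(Add(p, p), Pow(Add(p, p), -1))) = Add(-7, Mul(Mul(2, p), Pow(Mul(2, p), -1))) = Add(-7, Mul(Mul(2, p), Mul(Rational(1, 2), Pow(p, -1)))) = Add(-7, 1) = -6)
Function('s')(o, P) = Mul(-12, P) (Function('s')(o, P) = Add(P, Mul(-13, P)) = Mul(-12, P))
Mul(-55, Function('s')(-20, Function('T')(-3))) = Mul(-55, Mul(-12, -6)) = Mul(-55, 72) = -3960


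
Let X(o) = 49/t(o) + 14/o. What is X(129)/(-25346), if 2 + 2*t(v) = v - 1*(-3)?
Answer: -7231/212526210 ≈ -3.4024e-5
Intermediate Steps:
t(v) = ½ + v/2 (t(v) = -1 + (v - 1*(-3))/2 = -1 + (v + 3)/2 = -1 + (3 + v)/2 = -1 + (3/2 + v/2) = ½ + v/2)
X(o) = 14/o + 49/(½ + o/2) (X(o) = 49/(½ + o/2) + 14/o = 14/o + 49/(½ + o/2))
X(129)/(-25346) = (14*(1 + 8*129)/(129*(1 + 129)))/(-25346) = (14*(1/129)*(1 + 1032)/130)*(-1/25346) = (14*(1/129)*(1/130)*1033)*(-1/25346) = (7231/8385)*(-1/25346) = -7231/212526210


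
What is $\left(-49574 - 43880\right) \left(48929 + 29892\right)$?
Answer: $-7366137734$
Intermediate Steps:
$\left(-49574 - 43880\right) \left(48929 + 29892\right) = \left(-93454\right) 78821 = -7366137734$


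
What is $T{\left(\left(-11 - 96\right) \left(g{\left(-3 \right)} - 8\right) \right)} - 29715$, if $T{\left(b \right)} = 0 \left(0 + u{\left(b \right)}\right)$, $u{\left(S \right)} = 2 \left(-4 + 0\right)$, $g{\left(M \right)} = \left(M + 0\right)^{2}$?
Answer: $-29715$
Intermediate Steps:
$g{\left(M \right)} = M^{2}$
$u{\left(S \right)} = -8$ ($u{\left(S \right)} = 2 \left(-4\right) = -8$)
$T{\left(b \right)} = 0$ ($T{\left(b \right)} = 0 \left(0 - 8\right) = 0 \left(-8\right) = 0$)
$T{\left(\left(-11 - 96\right) \left(g{\left(-3 \right)} - 8\right) \right)} - 29715 = 0 - 29715 = -29715$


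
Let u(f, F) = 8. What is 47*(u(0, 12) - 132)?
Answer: -5828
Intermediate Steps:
47*(u(0, 12) - 132) = 47*(8 - 132) = 47*(-124) = -5828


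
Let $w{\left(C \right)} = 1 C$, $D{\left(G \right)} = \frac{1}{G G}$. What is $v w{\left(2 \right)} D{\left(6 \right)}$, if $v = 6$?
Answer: $\frac{1}{3} \approx 0.33333$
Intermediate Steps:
$D{\left(G \right)} = \frac{1}{G^{2}}$
$w{\left(C \right)} = C$
$v w{\left(2 \right)} D{\left(6 \right)} = \frac{6 \cdot 2}{36} = 12 \cdot \frac{1}{36} = \frac{1}{3}$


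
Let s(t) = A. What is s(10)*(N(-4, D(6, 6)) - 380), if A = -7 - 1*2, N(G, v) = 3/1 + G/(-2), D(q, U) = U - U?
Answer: 3375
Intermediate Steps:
D(q, U) = 0
N(G, v) = 3 - G/2 (N(G, v) = 3*1 + G*(-½) = 3 - G/2)
A = -9 (A = -7 - 2 = -9)
s(t) = -9
s(10)*(N(-4, D(6, 6)) - 380) = -9*((3 - ½*(-4)) - 380) = -9*((3 + 2) - 380) = -9*(5 - 380) = -9*(-375) = 3375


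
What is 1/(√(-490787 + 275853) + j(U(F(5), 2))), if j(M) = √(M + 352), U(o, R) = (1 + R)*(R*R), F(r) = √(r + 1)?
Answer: 1/(2*√91 + I*√214934) ≈ 8.8616e-5 - 0.0021533*I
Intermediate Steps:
F(r) = √(1 + r)
U(o, R) = R²*(1 + R) (U(o, R) = (1 + R)*R² = R²*(1 + R))
j(M) = √(352 + M)
1/(√(-490787 + 275853) + j(U(F(5), 2))) = 1/(√(-490787 + 275853) + √(352 + 2²*(1 + 2))) = 1/(√(-214934) + √(352 + 4*3)) = 1/(I*√214934 + √(352 + 12)) = 1/(I*√214934 + √364) = 1/(I*√214934 + 2*√91) = 1/(2*√91 + I*√214934)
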